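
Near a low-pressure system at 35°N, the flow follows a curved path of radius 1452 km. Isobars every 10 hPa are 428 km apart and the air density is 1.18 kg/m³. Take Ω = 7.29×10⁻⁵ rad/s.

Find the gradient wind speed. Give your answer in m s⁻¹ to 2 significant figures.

Coriolis parameter at 35°N:
f = 2Ω sin φ = 2 × 7.29×10⁻⁵ × sin 35° = 8.36×10⁻⁵ s⁻¹
Pressure gradient: |∂P/∂n| = 1000 Pa / 428000 m = 2.34×10⁻³ Pa/m
Geostrophic speed: V_g = |∂P/∂n|/(fρ) = 2.34×10⁻³/(8.36×10⁻⁵ × 1.18) = 23.7 m/s
Around a low, centrifugal force acts outward with Coriolis, so pressure-gradient force balances both:
(1/ρ)|∂P/∂n| = fV + V²/R  →  V² + fR·V − fR·V_g = 0
With fR = 8.36×10⁻⁵ × 1452×10³ m = 121 m/s:
V = [−fR + √((fR)² + 4 fR V_g)]/2 = [−121 + √(121² + 4×121×23.7)]/2 = 20.3 m/s
Subgeostrophic (V < V_g = 23.7 m/s), as expected around a low.

20 m s⁻¹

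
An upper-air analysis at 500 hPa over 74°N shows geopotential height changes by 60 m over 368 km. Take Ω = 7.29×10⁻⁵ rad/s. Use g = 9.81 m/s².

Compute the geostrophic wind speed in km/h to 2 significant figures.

41 km/h

Coriolis parameter at 74°N:
f = 2Ω sin φ = 2 × 7.29×10⁻⁵ × sin 74° = 1.40×10⁻⁴ s⁻¹
Height gradient: |∂Z/∂n| = 60 m / 368000 m = 1.63×10⁻⁴
On a pressure surface, geostrophic balance gives V_g = (g/f)|∂Z/∂n|:
V_g = 9.81 × 1.63×10⁻⁴ / 1.40×10⁻⁴ = 11.4 m/s
Converting: 11.4 m/s × 3.6 = 41 km/h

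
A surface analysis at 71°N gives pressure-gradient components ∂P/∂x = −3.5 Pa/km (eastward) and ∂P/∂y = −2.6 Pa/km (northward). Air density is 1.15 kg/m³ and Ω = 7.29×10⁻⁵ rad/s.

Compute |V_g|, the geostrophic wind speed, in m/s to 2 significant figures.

Coriolis parameter at 71°N:
f = 2Ω sin φ = 2 × 7.29×10⁻⁵ × sin 71° = 1.38×10⁻⁴ s⁻¹
Component geostrophic relations (x east, y north):
u_g = −(1/(fρ)) ∂P/∂y,  v_g = (1/(fρ)) ∂P/∂x
u_g = −(−2.6×10⁻³)/(1.38×10⁻⁴ × 1.15) = 16.4 m/s;  v_g = (−3.5×10⁻³)/(1.38×10⁻⁴ × 1.15) = −22.1 m/s
|V_g| = √(u_g² + v_g²) = 27.5 m/s

28 m/s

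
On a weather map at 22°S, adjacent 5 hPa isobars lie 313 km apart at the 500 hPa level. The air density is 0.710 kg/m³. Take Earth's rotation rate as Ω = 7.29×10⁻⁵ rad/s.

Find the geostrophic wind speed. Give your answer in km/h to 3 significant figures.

148 km/h

Coriolis parameter at 22°S:
f = 2Ω sin φ = 2 × 7.29×10⁻⁵ × sin 22° = 5.46×10⁻⁵ s⁻¹
Pressure gradient: |∂P/∂n| = 500 Pa / 313000 m = 1.60×10⁻³ Pa/m
Geostrophic balance (pressure-gradient force = Coriolis force):
V_g = (1/(fρ)) |∂P/∂n| = 1.60×10⁻³ / (5.46×10⁻⁵ × 0.710) = 41.2 m/s
Converting: 41.2 m/s × 3.6 = 148 km/h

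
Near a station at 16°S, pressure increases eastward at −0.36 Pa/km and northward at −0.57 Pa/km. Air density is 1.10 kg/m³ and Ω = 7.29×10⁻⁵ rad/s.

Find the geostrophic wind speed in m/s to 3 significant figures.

Coriolis parameter at 16°S:
f = 2Ω sin φ = 2 × 7.29×10⁻⁵ × sin 16° = 4.02×10⁻⁵ s⁻¹
In the Southern Hemisphere f is negative: f = −4.02×10⁻⁵ s⁻¹.
Component geostrophic relations (x east, y north):
u_g = −(1/(fρ)) ∂P/∂y,  v_g = (1/(fρ)) ∂P/∂x
u_g = −(−0.57×10⁻³)/(−4.02×10⁻⁵ × 1.10) = −12.9 m/s;  v_g = (−0.36×10⁻³)/(−4.02×10⁻⁵ × 1.10) = 8.14 m/s
|V_g| = √(u_g² + v_g²) = 15.3 m/s

15.3 m/s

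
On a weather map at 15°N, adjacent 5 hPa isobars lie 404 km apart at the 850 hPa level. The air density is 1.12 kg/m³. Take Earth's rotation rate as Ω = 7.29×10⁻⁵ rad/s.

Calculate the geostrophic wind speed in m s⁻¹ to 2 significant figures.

Coriolis parameter at 15°N:
f = 2Ω sin φ = 2 × 7.29×10⁻⁵ × sin 15° = 3.77×10⁻⁵ s⁻¹
Pressure gradient: |∂P/∂n| = 500 Pa / 404000 m = 1.24×10⁻³ Pa/m
Geostrophic balance (pressure-gradient force = Coriolis force):
V_g = (1/(fρ)) |∂P/∂n| = 1.24×10⁻³ / (3.77×10⁻⁵ × 1.12) = 29.3 m/s

29 m s⁻¹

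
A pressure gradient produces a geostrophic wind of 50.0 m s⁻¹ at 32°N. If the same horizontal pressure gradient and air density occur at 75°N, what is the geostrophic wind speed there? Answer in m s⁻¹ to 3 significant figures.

27.4 m s⁻¹

With the same pressure gradient and density, V_g ∝ 1/f ∝ 1/sin φ.
V₂ = V₁ · sin φ₁ / sin φ₂ = 50.0 × sin 32° / sin 75°
V₂ = 50.0 × 0.5299/0.9659 = 27.4 m s⁻¹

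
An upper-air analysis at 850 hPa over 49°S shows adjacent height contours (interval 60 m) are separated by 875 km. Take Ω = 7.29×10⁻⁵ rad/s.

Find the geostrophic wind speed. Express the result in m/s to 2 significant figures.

6.1 m/s

Coriolis parameter at 49°S:
f = 2Ω sin φ = 2 × 7.29×10⁻⁵ × sin 49° = 1.10×10⁻⁴ s⁻¹
Height gradient: |∂Z/∂n| = 60 m / 875000 m = 6.86×10⁻⁵
On a pressure surface, geostrophic balance gives V_g = (g/f)|∂Z/∂n|:
V_g = 9.81 × 6.86×10⁻⁵ / 1.10×10⁻⁴ = 6.11 m/s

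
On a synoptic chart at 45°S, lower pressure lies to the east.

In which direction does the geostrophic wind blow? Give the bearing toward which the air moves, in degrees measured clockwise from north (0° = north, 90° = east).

000°

The pressure-gradient force points toward the east (bearing 090°).
Geostrophic balance: in the Southern Hemisphere the Coriolis force deflects motion to the left, so the geostrophic wind blows 90° to the left of the pressure-gradient force (low pressure on the right).
Rotating 090° by 90° counterclockwise gives 000° — the wind blows toward the north.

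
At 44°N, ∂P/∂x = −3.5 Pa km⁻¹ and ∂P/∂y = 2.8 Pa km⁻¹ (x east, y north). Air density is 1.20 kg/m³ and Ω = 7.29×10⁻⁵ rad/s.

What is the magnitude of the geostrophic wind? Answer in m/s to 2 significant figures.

37 m/s

Coriolis parameter at 44°N:
f = 2Ω sin φ = 2 × 7.29×10⁻⁵ × sin 44° = 1.01×10⁻⁴ s⁻¹
Component geostrophic relations (x east, y north):
u_g = −(1/(fρ)) ∂P/∂y,  v_g = (1/(fρ)) ∂P/∂x
u_g = −(2.8×10⁻³)/(1.01×10⁻⁴ × 1.20) = −23.0 m/s;  v_g = (−3.5×10⁻³)/(1.01×10⁻⁴ × 1.20) = −28.8 m/s
|V_g| = √(u_g² + v_g²) = 36.9 m/s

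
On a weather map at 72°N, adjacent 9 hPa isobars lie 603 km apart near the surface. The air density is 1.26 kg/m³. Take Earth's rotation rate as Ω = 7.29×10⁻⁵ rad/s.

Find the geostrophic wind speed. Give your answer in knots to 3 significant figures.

Coriolis parameter at 72°N:
f = 2Ω sin φ = 2 × 7.29×10⁻⁵ × sin 72° = 1.39×10⁻⁴ s⁻¹
Pressure gradient: |∂P/∂n| = 900 Pa / 603000 m = 1.49×10⁻³ Pa/m
Geostrophic balance (pressure-gradient force = Coriolis force):
V_g = (1/(fρ)) |∂P/∂n| = 1.49×10⁻³ / (1.39×10⁻⁴ × 1.26) = 8.54 m/s
Converting: 8.54 m/s × 1.944 = 16.6 knots

16.6 knots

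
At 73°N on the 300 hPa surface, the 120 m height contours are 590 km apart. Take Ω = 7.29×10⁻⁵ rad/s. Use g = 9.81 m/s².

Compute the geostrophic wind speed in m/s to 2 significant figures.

Coriolis parameter at 73°N:
f = 2Ω sin φ = 2 × 7.29×10⁻⁵ × sin 73° = 1.39×10⁻⁴ s⁻¹
Height gradient: |∂Z/∂n| = 120 m / 590000 m = 2.03×10⁻⁴
On a pressure surface, geostrophic balance gives V_g = (g/f)|∂Z/∂n|:
V_g = 9.81 × 2.03×10⁻⁴ / 1.39×10⁻⁴ = 14.3 m/s

14 m/s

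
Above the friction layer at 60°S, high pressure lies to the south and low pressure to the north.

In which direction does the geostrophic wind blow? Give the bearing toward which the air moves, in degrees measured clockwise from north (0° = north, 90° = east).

270°

The pressure-gradient force points toward the north (bearing 000°).
Geostrophic balance: in the Southern Hemisphere the Coriolis force deflects motion to the left, so the geostrophic wind blows 90° to the left of the pressure-gradient force (low pressure on the right).
Rotating 000° by 90° counterclockwise gives 270° — the wind blows toward the west.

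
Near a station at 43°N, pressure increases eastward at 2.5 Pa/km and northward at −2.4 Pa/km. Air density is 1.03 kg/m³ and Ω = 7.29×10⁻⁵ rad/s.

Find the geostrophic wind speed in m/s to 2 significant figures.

34 m/s

Coriolis parameter at 43°N:
f = 2Ω sin φ = 2 × 7.29×10⁻⁵ × sin 43° = 9.94×10⁻⁵ s⁻¹
Component geostrophic relations (x east, y north):
u_g = −(1/(fρ)) ∂P/∂y,  v_g = (1/(fρ)) ∂P/∂x
u_g = −(−2.4×10⁻³)/(9.94×10⁻⁵ × 1.03) = 23.4 m/s;  v_g = (2.5×10⁻³)/(9.94×10⁻⁵ × 1.03) = 24.4 m/s
|V_g| = √(u_g² + v_g²) = 33.8 m/s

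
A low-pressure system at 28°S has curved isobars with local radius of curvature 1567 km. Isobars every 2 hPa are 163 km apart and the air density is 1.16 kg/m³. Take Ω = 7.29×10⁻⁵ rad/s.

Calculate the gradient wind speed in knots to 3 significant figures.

26.6 knots

Coriolis parameter at 28°S:
f = 2Ω sin φ = 2 × 7.29×10⁻⁵ × sin 28° = 6.84×10⁻⁵ s⁻¹
Pressure gradient: |∂P/∂n| = 200 Pa / 163000 m = 1.23×10⁻³ Pa/m
Geostrophic speed: V_g = |∂P/∂n|/(fρ) = 1.23×10⁻³/(6.84×10⁻⁵ × 1.16) = 15.5 m/s
Around a low, centrifugal force acts outward with Coriolis, so pressure-gradient force balances both:
(1/ρ)|∂P/∂n| = fV + V²/R  →  V² + fR·V − fR·V_g = 0
With fR = 6.84×10⁻⁵ × 1567×10³ m = 107 m/s:
V = [−fR + √((fR)² + 4 fR V_g)]/2 = [−107 + √(107² + 4×107×15.5)]/2 = 13.7 m/s
Subgeostrophic (V < V_g = 15.5 m/s), as expected around a low.
Converting: 13.7 m/s × 1.944 = 26.6 knots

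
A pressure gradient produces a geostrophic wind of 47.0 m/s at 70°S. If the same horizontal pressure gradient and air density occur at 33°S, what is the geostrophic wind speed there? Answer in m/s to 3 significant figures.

With the same pressure gradient and density, V_g ∝ 1/f ∝ 1/sin φ.
V₂ = V₁ · sin φ₁ / sin φ₂ = 47.0 × sin 70° / sin 33°
V₂ = 47.0 × 0.9397/0.5446 = 81.1 m/s

81.1 m/s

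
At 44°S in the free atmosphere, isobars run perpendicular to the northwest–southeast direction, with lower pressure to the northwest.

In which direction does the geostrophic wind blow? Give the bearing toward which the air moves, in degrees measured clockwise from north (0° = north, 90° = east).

The pressure-gradient force points toward the northwest (bearing 315°).
Geostrophic balance: in the Southern Hemisphere the Coriolis force deflects motion to the left, so the geostrophic wind blows 90° to the left of the pressure-gradient force (low pressure on the right).
Rotating 315° by 90° counterclockwise gives 225° — the wind blows toward the southwest.

225°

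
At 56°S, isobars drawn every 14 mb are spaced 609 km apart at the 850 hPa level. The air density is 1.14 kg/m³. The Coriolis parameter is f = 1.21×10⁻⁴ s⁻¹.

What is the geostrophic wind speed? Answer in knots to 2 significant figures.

Pressure gradient: |∂P/∂n| = 1400 Pa / 609000 m = 2.30×10⁻³ Pa/m
Geostrophic balance (pressure-gradient force = Coriolis force):
V_g = (1/(fρ)) |∂P/∂n| = 2.30×10⁻³ / (1.21×10⁻⁴ × 1.14) = 16.7 m/s
Converting: 16.7 m/s × 1.944 = 32 knots

32 knots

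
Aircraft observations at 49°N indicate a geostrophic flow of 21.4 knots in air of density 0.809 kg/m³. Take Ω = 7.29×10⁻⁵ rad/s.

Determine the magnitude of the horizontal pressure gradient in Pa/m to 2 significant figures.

9.8×10⁻⁴ Pa/m

Coriolis parameter at 49°N:
f = 2Ω sin φ = 2 × 7.29×10⁻⁵ × sin 49° = 1.10×10⁻⁴ s⁻¹
Wind speed in SI: 21.4 knots = 11.0 m/s
Geostrophic balance rearranged: |∂P/∂n| = f ρ V_g
|∂P/∂n| = 1.10×10⁻⁴ × 0.809 × 11.0 = 9.80×10⁻⁴ Pa/m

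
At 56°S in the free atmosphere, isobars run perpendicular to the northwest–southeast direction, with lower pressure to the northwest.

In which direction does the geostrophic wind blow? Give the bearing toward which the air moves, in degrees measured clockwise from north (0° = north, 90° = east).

225°

The pressure-gradient force points toward the northwest (bearing 315°).
Geostrophic balance: in the Southern Hemisphere the Coriolis force deflects motion to the left, so the geostrophic wind blows 90° to the left of the pressure-gradient force (low pressure on the right).
Rotating 315° by 90° counterclockwise gives 225° — the wind blows toward the southwest.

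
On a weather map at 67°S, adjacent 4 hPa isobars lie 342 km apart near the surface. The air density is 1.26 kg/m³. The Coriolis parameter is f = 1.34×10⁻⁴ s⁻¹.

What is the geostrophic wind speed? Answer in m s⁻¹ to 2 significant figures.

Pressure gradient: |∂P/∂n| = 400 Pa / 342000 m = 1.17×10⁻³ Pa/m
Geostrophic balance (pressure-gradient force = Coriolis force):
V_g = (1/(fρ)) |∂P/∂n| = 1.17×10⁻³ / (1.34×10⁻⁴ × 1.26) = 6.93 m/s

6.9 m s⁻¹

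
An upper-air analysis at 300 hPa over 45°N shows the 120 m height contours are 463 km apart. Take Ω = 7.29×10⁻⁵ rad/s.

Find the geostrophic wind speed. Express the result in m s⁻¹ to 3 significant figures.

Coriolis parameter at 45°N:
f = 2Ω sin φ = 2 × 7.29×10⁻⁵ × sin 45° = 1.03×10⁻⁴ s⁻¹
Height gradient: |∂Z/∂n| = 120 m / 463000 m = 2.59×10⁻⁴
On a pressure surface, geostrophic balance gives V_g = (g/f)|∂Z/∂n|:
V_g = 9.81 × 2.59×10⁻⁴ / 1.03×10⁻⁴ = 24.7 m/s

24.7 m s⁻¹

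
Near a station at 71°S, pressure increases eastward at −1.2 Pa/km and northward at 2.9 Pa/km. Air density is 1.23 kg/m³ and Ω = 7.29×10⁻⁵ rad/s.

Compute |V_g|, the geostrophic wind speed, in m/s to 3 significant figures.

18.5 m/s

Coriolis parameter at 71°S:
f = 2Ω sin φ = 2 × 7.29×10⁻⁵ × sin 71° = 1.38×10⁻⁴ s⁻¹
In the Southern Hemisphere f is negative: f = −1.38×10⁻⁴ s⁻¹.
Component geostrophic relations (x east, y north):
u_g = −(1/(fρ)) ∂P/∂y,  v_g = (1/(fρ)) ∂P/∂x
u_g = −(2.9×10⁻³)/(−1.38×10⁻⁴ × 1.23) = 17.1 m/s;  v_g = (−1.2×10⁻³)/(−1.38×10⁻⁴ × 1.23) = 7.08 m/s
|V_g| = √(u_g² + v_g²) = 18.5 m/s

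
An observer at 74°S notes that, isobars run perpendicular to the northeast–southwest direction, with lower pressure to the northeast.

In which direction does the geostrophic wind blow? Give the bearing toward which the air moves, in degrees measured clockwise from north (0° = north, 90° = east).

The pressure-gradient force points toward the northeast (bearing 045°).
Geostrophic balance: in the Southern Hemisphere the Coriolis force deflects motion to the left, so the geostrophic wind blows 90° to the left of the pressure-gradient force (low pressure on the right).
Rotating 045° by 90° counterclockwise gives 315° — the wind blows toward the northwest.

315°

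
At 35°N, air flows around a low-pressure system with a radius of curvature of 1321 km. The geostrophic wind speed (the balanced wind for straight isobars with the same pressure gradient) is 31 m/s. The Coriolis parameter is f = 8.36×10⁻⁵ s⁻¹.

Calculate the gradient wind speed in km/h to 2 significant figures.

91 km/h

Around a low, centrifugal force acts outward with Coriolis, so pressure-gradient force balances both:
(1/ρ)|∂P/∂n| = fV + V²/R  →  V² + fR·V − fR·V_g = 0
With fR = 8.36×10⁻⁵ × 1321×10³ m = 110 m/s:
V = [−fR + √((fR)² + 4 fR V_g)]/2 = [−110 + √(110² + 4×110×31)]/2 = 25.2 m/s
Subgeostrophic (V < V_g = 31 m/s), as expected around a low.
Converting: 25.2 m/s × 3.6 = 91 km/h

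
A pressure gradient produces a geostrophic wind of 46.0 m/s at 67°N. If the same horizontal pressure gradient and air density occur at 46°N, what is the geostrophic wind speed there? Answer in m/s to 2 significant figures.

With the same pressure gradient and density, V_g ∝ 1/f ∝ 1/sin φ.
V₂ = V₁ · sin φ₁ / sin φ₂ = 46.0 × sin 67° / sin 46°
V₂ = 46.0 × 0.9205/0.7193 = 59 m/s

59 m/s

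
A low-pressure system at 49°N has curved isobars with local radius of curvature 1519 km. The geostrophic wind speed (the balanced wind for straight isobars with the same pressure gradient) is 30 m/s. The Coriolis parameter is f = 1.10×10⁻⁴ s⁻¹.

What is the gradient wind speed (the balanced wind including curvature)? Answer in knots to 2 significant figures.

50 knots

Around a low, centrifugal force acts outward with Coriolis, so pressure-gradient force balances both:
(1/ρ)|∂P/∂n| = fV + V²/R  →  V² + fR·V − fR·V_g = 0
With fR = 1.10×10⁻⁴ × 1519×10³ m = 167 m/s:
V = [−fR + √((fR)² + 4 fR V_g)]/2 = [−167 + √(167² + 4×167×30)]/2 = 26 m/s
Subgeostrophic (V < V_g = 30 m/s), as expected around a low.
Converting: 26 m/s × 1.944 = 50 knots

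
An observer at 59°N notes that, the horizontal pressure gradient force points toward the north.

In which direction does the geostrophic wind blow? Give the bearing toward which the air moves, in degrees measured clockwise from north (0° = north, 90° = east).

090°

The pressure-gradient force points toward the north (bearing 000°).
Geostrophic balance: in the Northern Hemisphere the Coriolis force deflects motion to the right, so the geostrophic wind blows 90° to the right of the pressure-gradient force (low pressure on the left).
Rotating 000° by 90° clockwise gives 090° — the wind blows toward the east.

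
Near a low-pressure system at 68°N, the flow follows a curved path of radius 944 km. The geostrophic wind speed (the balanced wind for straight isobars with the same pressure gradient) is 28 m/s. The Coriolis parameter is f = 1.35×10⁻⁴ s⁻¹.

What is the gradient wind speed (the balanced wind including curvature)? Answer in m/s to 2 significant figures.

24 m/s

Around a low, centrifugal force acts outward with Coriolis, so pressure-gradient force balances both:
(1/ρ)|∂P/∂n| = fV + V²/R  →  V² + fR·V − fR·V_g = 0
With fR = 1.35×10⁻⁴ × 944×10³ m = 127 m/s:
V = [−fR + √((fR)² + 4 fR V_g)]/2 = [−127 + √(127² + 4×127×28)]/2 = 23.6 m/s
Subgeostrophic (V < V_g = 28 m/s), as expected around a low.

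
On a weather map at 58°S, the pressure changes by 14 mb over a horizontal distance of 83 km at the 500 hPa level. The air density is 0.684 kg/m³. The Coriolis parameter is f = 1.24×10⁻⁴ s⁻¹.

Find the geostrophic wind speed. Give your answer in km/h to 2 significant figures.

Pressure gradient: |∂P/∂n| = 1400 Pa / 83000 m = 1.69×10⁻² Pa/m
Geostrophic balance (pressure-gradient force = Coriolis force):
V_g = (1/(fρ)) |∂P/∂n| = 1.69×10⁻² / (1.24×10⁻⁴ × 0.684) = 199 m/s
Converting: 199 m/s × 3.6 = 720 km/h

720 km/h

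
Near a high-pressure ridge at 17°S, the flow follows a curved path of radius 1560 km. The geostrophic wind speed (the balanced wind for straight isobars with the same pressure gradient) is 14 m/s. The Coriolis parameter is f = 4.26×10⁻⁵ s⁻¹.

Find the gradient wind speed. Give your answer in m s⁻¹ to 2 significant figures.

Around a high, pressure-gradient force acts outward with centrifugal, so Coriolis balances both:
fV = (1/ρ)|∂P/∂n| + V²/R  →  V² − fR·V + fR·V_g = 0
With fR = 4.26×10⁻⁵ × 1560×10³ m = 66.5 m/s:
V = [fR − √((fR)² − 4 fR V_g)]/2 = [66.5 − √(66.5² − 4×66.5×14)]/2 = 20 m/s
Supergeostrophic (V > V_g = 14 m/s), as expected around a high.

20 m s⁻¹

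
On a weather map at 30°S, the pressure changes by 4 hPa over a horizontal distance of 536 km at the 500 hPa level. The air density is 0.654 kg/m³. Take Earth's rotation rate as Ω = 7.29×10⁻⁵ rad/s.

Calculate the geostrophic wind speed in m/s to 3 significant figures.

Coriolis parameter at 30°S:
f = 2Ω sin φ = 2 × 7.29×10⁻⁵ × sin 30° = 7.29×10⁻⁵ s⁻¹
Pressure gradient: |∂P/∂n| = 400 Pa / 536000 m = 7.46×10⁻⁴ Pa/m
Geostrophic balance (pressure-gradient force = Coriolis force):
V_g = (1/(fρ)) |∂P/∂n| = 7.46×10⁻⁴ / (7.29×10⁻⁵ × 0.654) = 15.7 m/s

15.7 m/s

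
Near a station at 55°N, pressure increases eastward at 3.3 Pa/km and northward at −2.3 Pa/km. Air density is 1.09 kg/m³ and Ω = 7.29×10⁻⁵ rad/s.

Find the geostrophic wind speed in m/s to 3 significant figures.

Coriolis parameter at 55°N:
f = 2Ω sin φ = 2 × 7.29×10⁻⁵ × sin 55° = 1.19×10⁻⁴ s⁻¹
Component geostrophic relations (x east, y north):
u_g = −(1/(fρ)) ∂P/∂y,  v_g = (1/(fρ)) ∂P/∂x
u_g = −(−2.3×10⁻³)/(1.19×10⁻⁴ × 1.09) = 17.7 m/s;  v_g = (3.3×10⁻³)/(1.19×10⁻⁴ × 1.09) = 25.3 m/s
|V_g| = √(u_g² + v_g²) = 30.9 m/s

30.9 m/s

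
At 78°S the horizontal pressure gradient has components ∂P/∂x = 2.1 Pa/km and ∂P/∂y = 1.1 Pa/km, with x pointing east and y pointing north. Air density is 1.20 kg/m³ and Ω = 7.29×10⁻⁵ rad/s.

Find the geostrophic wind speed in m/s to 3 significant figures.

13.9 m/s

Coriolis parameter at 78°S:
f = 2Ω sin φ = 2 × 7.29×10⁻⁵ × sin 78° = 1.43×10⁻⁴ s⁻¹
In the Southern Hemisphere f is negative: f = −1.43×10⁻⁴ s⁻¹.
Component geostrophic relations (x east, y north):
u_g = −(1/(fρ)) ∂P/∂y,  v_g = (1/(fρ)) ∂P/∂x
u_g = −(1.1×10⁻³)/(−1.43×10⁻⁴ × 1.20) = 6.43 m/s;  v_g = (2.1×10⁻³)/(−1.43×10⁻⁴ × 1.20) = −12.3 m/s
|V_g| = √(u_g² + v_g²) = 13.9 m/s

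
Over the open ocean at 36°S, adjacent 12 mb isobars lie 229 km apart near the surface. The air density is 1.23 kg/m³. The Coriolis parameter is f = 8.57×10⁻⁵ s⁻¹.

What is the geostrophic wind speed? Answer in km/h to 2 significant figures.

180 km/h

Pressure gradient: |∂P/∂n| = 1200 Pa / 229000 m = 5.24×10⁻³ Pa/m
Geostrophic balance (pressure-gradient force = Coriolis force):
V_g = (1/(fρ)) |∂P/∂n| = 5.24×10⁻³ / (8.57×10⁻⁵ × 1.23) = 49.7 m/s
Converting: 49.7 m/s × 3.6 = 180 km/h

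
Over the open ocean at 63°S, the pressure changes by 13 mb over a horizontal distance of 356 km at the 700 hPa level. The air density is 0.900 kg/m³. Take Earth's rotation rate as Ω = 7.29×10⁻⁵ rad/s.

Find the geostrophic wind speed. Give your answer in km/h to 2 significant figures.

Coriolis parameter at 63°S:
f = 2Ω sin φ = 2 × 7.29×10⁻⁵ × sin 63° = 1.30×10⁻⁴ s⁻¹
Pressure gradient: |∂P/∂n| = 1300 Pa / 356000 m = 3.65×10⁻³ Pa/m
Geostrophic balance (pressure-gradient force = Coriolis force):
V_g = (1/(fρ)) |∂P/∂n| = 3.65×10⁻³ / (1.30×10⁻⁴ × 0.900) = 31.2 m/s
Converting: 31.2 m/s × 3.6 = 110 km/h

110 km/h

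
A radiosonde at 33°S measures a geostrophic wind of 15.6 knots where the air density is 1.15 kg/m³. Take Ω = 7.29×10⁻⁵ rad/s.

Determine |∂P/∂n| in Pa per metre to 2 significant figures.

7.3×10⁻⁴ Pa/m

Coriolis parameter at 33°S:
f = 2Ω sin φ = 2 × 7.29×10⁻⁵ × sin 33° = 7.94×10⁻⁵ s⁻¹
Wind speed in SI: 15.6 knots = 8.03 m/s
Geostrophic balance rearranged: |∂P/∂n| = f ρ V_g
|∂P/∂n| = 7.94×10⁻⁵ × 1.15 × 8.03 = 7.33×10⁻⁴ Pa/m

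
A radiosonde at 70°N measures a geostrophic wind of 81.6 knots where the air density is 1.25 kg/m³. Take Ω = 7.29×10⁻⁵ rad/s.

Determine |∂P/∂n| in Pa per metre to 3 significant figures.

7.19×10⁻³ Pa/m

Coriolis parameter at 70°N:
f = 2Ω sin φ = 2 × 7.29×10⁻⁵ × sin 70° = 1.37×10⁻⁴ s⁻¹
Wind speed in SI: 81.6 knots = 42.0 m/s
Geostrophic balance rearranged: |∂P/∂n| = f ρ V_g
|∂P/∂n| = 1.37×10⁻⁴ × 1.25 × 42.0 = 7.19×10⁻³ Pa/m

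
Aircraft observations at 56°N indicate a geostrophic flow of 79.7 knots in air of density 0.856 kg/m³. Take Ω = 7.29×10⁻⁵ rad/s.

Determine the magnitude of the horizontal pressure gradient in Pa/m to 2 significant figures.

4.2×10⁻³ Pa/m

Coriolis parameter at 56°N:
f = 2Ω sin φ = 2 × 7.29×10⁻⁵ × sin 56° = 1.21×10⁻⁴ s⁻¹
Wind speed in SI: 79.7 knots = 41.0 m/s
Geostrophic balance rearranged: |∂P/∂n| = f ρ V_g
|∂P/∂n| = 1.21×10⁻⁴ × 0.856 × 41.0 = 4.24×10⁻³ Pa/m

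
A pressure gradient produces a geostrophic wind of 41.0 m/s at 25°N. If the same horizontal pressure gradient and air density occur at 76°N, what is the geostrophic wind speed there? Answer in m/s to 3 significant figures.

With the same pressure gradient and density, V_g ∝ 1/f ∝ 1/sin φ.
V₂ = V₁ · sin φ₁ / sin φ₂ = 41.0 × sin 25° / sin 76°
V₂ = 41.0 × 0.4226/0.9703 = 17.9 m/s

17.9 m/s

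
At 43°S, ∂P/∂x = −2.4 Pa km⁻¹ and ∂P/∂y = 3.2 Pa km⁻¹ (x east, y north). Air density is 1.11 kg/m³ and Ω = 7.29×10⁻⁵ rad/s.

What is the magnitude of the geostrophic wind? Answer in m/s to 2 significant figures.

Coriolis parameter at 43°S:
f = 2Ω sin φ = 2 × 7.29×10⁻⁵ × sin 43° = 9.94×10⁻⁵ s⁻¹
In the Southern Hemisphere f is negative: f = −9.94×10⁻⁵ s⁻¹.
Component geostrophic relations (x east, y north):
u_g = −(1/(fρ)) ∂P/∂y,  v_g = (1/(fρ)) ∂P/∂x
u_g = −(3.2×10⁻³)/(−9.94×10⁻⁵ × 1.11) = 29.0 m/s;  v_g = (−2.4×10⁻³)/(−9.94×10⁻⁵ × 1.11) = 21.7 m/s
|V_g| = √(u_g² + v_g²) = 36.2 m/s

36 m/s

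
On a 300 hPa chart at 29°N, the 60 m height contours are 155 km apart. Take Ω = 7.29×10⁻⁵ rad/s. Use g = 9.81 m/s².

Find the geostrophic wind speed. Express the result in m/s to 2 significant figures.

54 m/s

Coriolis parameter at 29°N:
f = 2Ω sin φ = 2 × 7.29×10⁻⁵ × sin 29° = 7.07×10⁻⁵ s⁻¹
Height gradient: |∂Z/∂n| = 60 m / 155000 m = 3.87×10⁻⁴
On a pressure surface, geostrophic balance gives V_g = (g/f)|∂Z/∂n|:
V_g = 9.81 × 3.87×10⁻⁴ / 7.07×10⁻⁵ = 53.7 m/s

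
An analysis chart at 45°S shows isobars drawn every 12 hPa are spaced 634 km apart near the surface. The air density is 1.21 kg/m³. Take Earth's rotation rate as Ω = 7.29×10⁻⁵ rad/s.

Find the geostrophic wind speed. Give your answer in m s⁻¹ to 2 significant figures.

Coriolis parameter at 45°S:
f = 2Ω sin φ = 2 × 7.29×10⁻⁵ × sin 45° = 1.03×10⁻⁴ s⁻¹
Pressure gradient: |∂P/∂n| = 1200 Pa / 634000 m = 1.89×10⁻³ Pa/m
Geostrophic balance (pressure-gradient force = Coriolis force):
V_g = (1/(fρ)) |∂P/∂n| = 1.89×10⁻³ / (1.03×10⁻⁴ × 1.21) = 15.2 m/s

15 m s⁻¹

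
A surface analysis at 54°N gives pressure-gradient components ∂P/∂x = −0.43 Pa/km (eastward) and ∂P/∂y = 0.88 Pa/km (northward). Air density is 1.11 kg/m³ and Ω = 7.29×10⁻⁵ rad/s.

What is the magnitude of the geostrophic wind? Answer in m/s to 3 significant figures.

7.48 m/s

Coriolis parameter at 54°N:
f = 2Ω sin φ = 2 × 7.29×10⁻⁵ × sin 54° = 1.18×10⁻⁴ s⁻¹
Component geostrophic relations (x east, y north):
u_g = −(1/(fρ)) ∂P/∂y,  v_g = (1/(fρ)) ∂P/∂x
u_g = −(0.88×10⁻³)/(1.18×10⁻⁴ × 1.11) = −6.72 m/s;  v_g = (−0.43×10⁻³)/(1.18×10⁻⁴ × 1.11) = −3.28 m/s
|V_g| = √(u_g² + v_g²) = 7.48 m/s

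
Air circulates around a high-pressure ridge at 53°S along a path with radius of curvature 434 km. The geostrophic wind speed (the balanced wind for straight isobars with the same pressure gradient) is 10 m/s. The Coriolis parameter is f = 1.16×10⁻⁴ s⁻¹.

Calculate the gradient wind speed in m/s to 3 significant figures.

13.8 m/s

Around a high, pressure-gradient force acts outward with centrifugal, so Coriolis balances both:
fV = (1/ρ)|∂P/∂n| + V²/R  →  V² − fR·V + fR·V_g = 0
With fR = 1.16×10⁻⁴ × 434×10³ m = 50.3 m/s:
V = [fR − √((fR)² − 4 fR V_g)]/2 = [50.3 − √(50.3² − 4×50.3×10)]/2 = 13.8 m/s
Supergeostrophic (V > V_g = 10 m/s), as expected around a high.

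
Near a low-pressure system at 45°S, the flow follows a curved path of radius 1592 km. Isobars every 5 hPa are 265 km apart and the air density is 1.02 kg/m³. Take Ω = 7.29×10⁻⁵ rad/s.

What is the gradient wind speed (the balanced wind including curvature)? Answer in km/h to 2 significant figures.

59 km/h

Coriolis parameter at 45°S:
f = 2Ω sin φ = 2 × 7.29×10⁻⁵ × sin 45° = 1.03×10⁻⁴ s⁻¹
Pressure gradient: |∂P/∂n| = 500 Pa / 265000 m = 1.89×10⁻³ Pa/m
Geostrophic speed: V_g = |∂P/∂n|/(fρ) = 1.89×10⁻³/(1.03×10⁻⁴ × 1.02) = 17.9 m/s
Around a low, centrifugal force acts outward with Coriolis, so pressure-gradient force balances both:
(1/ρ)|∂P/∂n| = fV + V²/R  →  V² + fR·V − fR·V_g = 0
With fR = 1.03×10⁻⁴ × 1592×10³ m = 164 m/s:
V = [−fR + √((fR)² + 4 fR V_g)]/2 = [−164 + √(164² + 4×164×17.9)]/2 = 16.3 m/s
Subgeostrophic (V < V_g = 17.9 m/s), as expected around a low.
Converting: 16.3 m/s × 3.6 = 59 km/h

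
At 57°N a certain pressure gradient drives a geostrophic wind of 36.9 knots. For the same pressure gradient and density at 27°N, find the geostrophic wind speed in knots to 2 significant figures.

With the same pressure gradient and density, V_g ∝ 1/f ∝ 1/sin φ.
V₂ = V₁ · sin φ₁ / sin φ₂ = 36.9 × sin 57° / sin 27°
V₂ = 36.9 × 0.8387/0.4540 = 68 knots

68 knots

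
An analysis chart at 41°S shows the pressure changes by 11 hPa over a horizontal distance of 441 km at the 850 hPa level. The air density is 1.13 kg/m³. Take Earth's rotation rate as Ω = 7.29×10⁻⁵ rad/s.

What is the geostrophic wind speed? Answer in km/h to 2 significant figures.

Coriolis parameter at 41°S:
f = 2Ω sin φ = 2 × 7.29×10⁻⁵ × sin 41° = 9.57×10⁻⁵ s⁻¹
Pressure gradient: |∂P/∂n| = 1100 Pa / 441000 m = 2.49×10⁻³ Pa/m
Geostrophic balance (pressure-gradient force = Coriolis force):
V_g = (1/(fρ)) |∂P/∂n| = 2.49×10⁻³ / (9.57×10⁻⁵ × 1.13) = 23.1 m/s
Converting: 23.1 m/s × 3.6 = 83 km/h

83 km/h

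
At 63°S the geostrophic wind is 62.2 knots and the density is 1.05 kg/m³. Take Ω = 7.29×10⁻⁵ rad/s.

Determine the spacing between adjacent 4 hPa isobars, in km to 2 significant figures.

92 km

Coriolis parameter at 63°S:
f = 2Ω sin φ = 2 × 7.29×10⁻⁵ × sin 63° = 1.30×10⁻⁴ s⁻¹
Wind speed in SI: 62.2 knots = 32.0 m/s
Geostrophic balance rearranged: |∂P/∂n| = f ρ V_g
|∂P/∂n| = 1.30×10⁻⁴ × 1.05 × 32.0 = 4.36×10⁻³ Pa/m
Isobar spacing: Δn = ΔP/|∂P/∂n| = 400 Pa / 4.36×10⁻³ Pa/m = 91644 m ≈ 92 km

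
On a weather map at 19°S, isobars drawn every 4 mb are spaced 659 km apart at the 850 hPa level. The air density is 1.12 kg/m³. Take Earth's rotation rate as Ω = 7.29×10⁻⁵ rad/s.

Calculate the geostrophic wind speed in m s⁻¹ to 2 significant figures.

Coriolis parameter at 19°S:
f = 2Ω sin φ = 2 × 7.29×10⁻⁵ × sin 19° = 4.75×10⁻⁵ s⁻¹
Pressure gradient: |∂P/∂n| = 400 Pa / 659000 m = 6.07×10⁻⁴ Pa/m
Geostrophic balance (pressure-gradient force = Coriolis force):
V_g = (1/(fρ)) |∂P/∂n| = 6.07×10⁻⁴ / (4.75×10⁻⁵ × 1.12) = 11.4 m/s

11 m s⁻¹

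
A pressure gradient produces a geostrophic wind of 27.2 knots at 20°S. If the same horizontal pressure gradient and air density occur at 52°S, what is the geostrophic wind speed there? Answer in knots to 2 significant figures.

With the same pressure gradient and density, V_g ∝ 1/f ∝ 1/sin φ.
V₂ = V₁ · sin φ₁ / sin φ₂ = 27.2 × sin 20° / sin 52°
V₂ = 27.2 × 0.3420/0.7880 = 12 knots

12 knots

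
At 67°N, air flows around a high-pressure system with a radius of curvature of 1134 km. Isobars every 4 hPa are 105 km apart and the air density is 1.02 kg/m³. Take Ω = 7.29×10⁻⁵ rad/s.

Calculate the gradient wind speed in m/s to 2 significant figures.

Coriolis parameter at 67°N:
f = 2Ω sin φ = 2 × 7.29×10⁻⁵ × sin 67° = 1.34×10⁻⁴ s⁻¹
Pressure gradient: |∂P/∂n| = 400 Pa / 105000 m = 3.81×10⁻³ Pa/m
Geostrophic speed: V_g = |∂P/∂n|/(fρ) = 3.81×10⁻³/(1.34×10⁻⁴ × 1.02) = 27.8 m/s
Around a high, pressure-gradient force acts outward with centrifugal, so Coriolis balances both:
fV = (1/ρ)|∂P/∂n| + V²/R  →  V² − fR·V + fR·V_g = 0
With fR = 1.34×10⁻⁴ × 1134×10³ m = 152 m/s:
V = [fR − √((fR)² − 4 fR V_g)]/2 = [152 − √(152² − 4×152×27.8)]/2 = 36.7 m/s
Supergeostrophic (V > V_g = 27.8 m/s), as expected around a high.

37 m/s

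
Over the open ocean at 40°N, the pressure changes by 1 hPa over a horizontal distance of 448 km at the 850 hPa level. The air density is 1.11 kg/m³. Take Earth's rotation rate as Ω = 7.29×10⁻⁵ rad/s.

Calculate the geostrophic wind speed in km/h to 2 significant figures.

Coriolis parameter at 40°N:
f = 2Ω sin φ = 2 × 7.29×10⁻⁵ × sin 40° = 9.37×10⁻⁵ s⁻¹
Pressure gradient: |∂P/∂n| = 100 Pa / 448000 m = 2.23×10⁻⁴ Pa/m
Geostrophic balance (pressure-gradient force = Coriolis force):
V_g = (1/(fρ)) |∂P/∂n| = 2.23×10⁻⁴ / (9.37×10⁻⁵ × 1.11) = 2.15 m/s
Converting: 2.15 m/s × 3.6 = 7.7 km/h

7.7 km/h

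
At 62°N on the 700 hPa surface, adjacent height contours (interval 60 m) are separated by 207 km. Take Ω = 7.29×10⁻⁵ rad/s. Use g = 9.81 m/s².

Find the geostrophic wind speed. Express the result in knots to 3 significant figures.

Coriolis parameter at 62°N:
f = 2Ω sin φ = 2 × 7.29×10⁻⁵ × sin 62° = 1.29×10⁻⁴ s⁻¹
Height gradient: |∂Z/∂n| = 60 m / 207000 m = 2.90×10⁻⁴
On a pressure surface, geostrophic balance gives V_g = (g/f)|∂Z/∂n|:
V_g = 9.81 × 2.90×10⁻⁴ / 1.29×10⁻⁴ = 22.1 m/s
Converting: 22.1 m/s × 1.944 = 42.9 knots

42.9 knots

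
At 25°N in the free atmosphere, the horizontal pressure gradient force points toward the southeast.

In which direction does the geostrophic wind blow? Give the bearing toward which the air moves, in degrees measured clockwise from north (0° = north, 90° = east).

225°

The pressure-gradient force points toward the southeast (bearing 135°).
Geostrophic balance: in the Northern Hemisphere the Coriolis force deflects motion to the right, so the geostrophic wind blows 90° to the right of the pressure-gradient force (low pressure on the left).
Rotating 135° by 90° clockwise gives 225° — the wind blows toward the southwest.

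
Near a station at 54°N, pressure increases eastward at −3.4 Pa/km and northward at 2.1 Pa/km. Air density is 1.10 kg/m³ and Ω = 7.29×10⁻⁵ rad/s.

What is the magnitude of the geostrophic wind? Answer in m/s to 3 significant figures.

30.8 m/s

Coriolis parameter at 54°N:
f = 2Ω sin φ = 2 × 7.29×10⁻⁵ × sin 54° = 1.18×10⁻⁴ s⁻¹
Component geostrophic relations (x east, y north):
u_g = −(1/(fρ)) ∂P/∂y,  v_g = (1/(fρ)) ∂P/∂x
u_g = −(2.1×10⁻³)/(1.18×10⁻⁴ × 1.10) = −16.2 m/s;  v_g = (−3.4×10⁻³)/(1.18×10⁻⁴ × 1.10) = −26.2 m/s
|V_g| = √(u_g² + v_g²) = 30.8 m/s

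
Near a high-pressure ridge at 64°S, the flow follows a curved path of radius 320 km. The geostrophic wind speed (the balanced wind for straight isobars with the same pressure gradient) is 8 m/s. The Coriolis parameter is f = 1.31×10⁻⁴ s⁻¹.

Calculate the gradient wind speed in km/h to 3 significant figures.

Around a high, pressure-gradient force acts outward with centrifugal, so Coriolis balances both:
fV = (1/ρ)|∂P/∂n| + V²/R  →  V² − fR·V + fR·V_g = 0
With fR = 1.31×10⁻⁴ × 320×10³ m = 41.9 m/s:
V = [fR − √((fR)² − 4 fR V_g)]/2 = [41.9 − √(41.9² − 4×41.9×8)]/2 = 10.8 m/s
Supergeostrophic (V > V_g = 8 m/s), as expected around a high.
Converting: 10.8 m/s × 3.6 = 38.7 km/h

38.7 km/h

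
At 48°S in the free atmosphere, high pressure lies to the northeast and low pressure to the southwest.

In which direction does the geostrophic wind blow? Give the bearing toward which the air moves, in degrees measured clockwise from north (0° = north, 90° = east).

135°

The pressure-gradient force points toward the southwest (bearing 225°).
Geostrophic balance: in the Southern Hemisphere the Coriolis force deflects motion to the left, so the geostrophic wind blows 90° to the left of the pressure-gradient force (low pressure on the right).
Rotating 225° by 90° counterclockwise gives 135° — the wind blows toward the southeast.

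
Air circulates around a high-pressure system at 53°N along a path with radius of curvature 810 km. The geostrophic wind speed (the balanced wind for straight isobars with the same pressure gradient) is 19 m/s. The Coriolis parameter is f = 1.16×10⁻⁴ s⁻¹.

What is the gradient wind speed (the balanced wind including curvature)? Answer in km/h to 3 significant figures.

Around a high, pressure-gradient force acts outward with centrifugal, so Coriolis balances both:
fV = (1/ρ)|∂P/∂n| + V²/R  →  V² − fR·V + fR·V_g = 0
With fR = 1.16×10⁻⁴ × 810×10³ m = 94.0 m/s:
V = [fR − √((fR)² − 4 fR V_g)]/2 = [94.0 − √(94.0² − 4×94.0×19)]/2 = 26.4 m/s
Supergeostrophic (V > V_g = 19 m/s), as expected around a high.
Converting: 26.4 m/s × 3.6 = 95.2 km/h

95.2 km/h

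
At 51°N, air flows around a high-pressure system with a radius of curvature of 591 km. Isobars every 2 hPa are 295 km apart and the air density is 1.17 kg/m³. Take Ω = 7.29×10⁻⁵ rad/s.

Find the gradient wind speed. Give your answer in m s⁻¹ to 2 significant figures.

Coriolis parameter at 51°N:
f = 2Ω sin φ = 2 × 7.29×10⁻⁵ × sin 51° = 1.13×10⁻⁴ s⁻¹
Pressure gradient: |∂P/∂n| = 200 Pa / 295000 m = 6.78×10⁻⁴ Pa/m
Geostrophic speed: V_g = |∂P/∂n|/(fρ) = 6.78×10⁻⁴/(1.13×10⁻⁴ × 1.17) = 5.11 m/s
Around a high, pressure-gradient force acts outward with centrifugal, so Coriolis balances both:
fV = (1/ρ)|∂P/∂n| + V²/R  →  V² − fR·V + fR·V_g = 0
With fR = 1.13×10⁻⁴ × 591×10³ m = 67.0 m/s:
V = [fR − √((fR)² − 4 fR V_g)]/2 = [67.0 − √(67.0² − 4×67.0×5.11)]/2 = 5.58 m/s
Supergeostrophic (V > V_g = 5.11 m/s), as expected around a high.

5.6 m s⁻¹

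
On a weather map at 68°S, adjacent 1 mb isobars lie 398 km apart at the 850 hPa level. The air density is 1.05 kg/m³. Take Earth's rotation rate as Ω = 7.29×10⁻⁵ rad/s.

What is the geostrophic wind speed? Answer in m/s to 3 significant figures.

1.77 m/s

Coriolis parameter at 68°S:
f = 2Ω sin φ = 2 × 7.29×10⁻⁵ × sin 68° = 1.35×10⁻⁴ s⁻¹
Pressure gradient: |∂P/∂n| = 100 Pa / 398000 m = 2.51×10⁻⁴ Pa/m
Geostrophic balance (pressure-gradient force = Coriolis force):
V_g = (1/(fρ)) |∂P/∂n| = 2.51×10⁻⁴ / (1.35×10⁻⁴ × 1.05) = 1.77 m/s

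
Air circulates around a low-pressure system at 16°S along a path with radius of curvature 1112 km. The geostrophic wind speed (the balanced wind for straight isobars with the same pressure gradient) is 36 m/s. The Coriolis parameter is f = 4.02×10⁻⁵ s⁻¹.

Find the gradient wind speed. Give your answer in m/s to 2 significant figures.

24 m/s

Around a low, centrifugal force acts outward with Coriolis, so pressure-gradient force balances both:
(1/ρ)|∂P/∂n| = fV + V²/R  →  V² + fR·V − fR·V_g = 0
With fR = 4.02×10⁻⁵ × 1112×10³ m = 44.7 m/s:
V = [−fR + √((fR)² + 4 fR V_g)]/2 = [−44.7 + √(44.7² + 4×44.7×36)]/2 = 23.6 m/s
Subgeostrophic (V < V_g = 36 m/s), as expected around a low.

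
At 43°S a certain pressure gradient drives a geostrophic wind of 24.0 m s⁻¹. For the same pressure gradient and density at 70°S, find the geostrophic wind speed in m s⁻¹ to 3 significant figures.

With the same pressure gradient and density, V_g ∝ 1/f ∝ 1/sin φ.
V₂ = V₁ · sin φ₁ / sin φ₂ = 24.0 × sin 43° / sin 70°
V₂ = 24.0 × 0.6820/0.9397 = 17.4 m s⁻¹

17.4 m s⁻¹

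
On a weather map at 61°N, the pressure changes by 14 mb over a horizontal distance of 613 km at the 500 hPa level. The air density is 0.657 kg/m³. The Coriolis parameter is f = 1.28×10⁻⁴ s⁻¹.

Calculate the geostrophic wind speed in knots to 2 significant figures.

53 knots

Pressure gradient: |∂P/∂n| = 1400 Pa / 613000 m = 2.28×10⁻³ Pa/m
Geostrophic balance (pressure-gradient force = Coriolis force):
V_g = (1/(fρ)) |∂P/∂n| = 2.28×10⁻³ / (1.28×10⁻⁴ × 0.657) = 27.2 m/s
Converting: 27.2 m/s × 1.944 = 53 knots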